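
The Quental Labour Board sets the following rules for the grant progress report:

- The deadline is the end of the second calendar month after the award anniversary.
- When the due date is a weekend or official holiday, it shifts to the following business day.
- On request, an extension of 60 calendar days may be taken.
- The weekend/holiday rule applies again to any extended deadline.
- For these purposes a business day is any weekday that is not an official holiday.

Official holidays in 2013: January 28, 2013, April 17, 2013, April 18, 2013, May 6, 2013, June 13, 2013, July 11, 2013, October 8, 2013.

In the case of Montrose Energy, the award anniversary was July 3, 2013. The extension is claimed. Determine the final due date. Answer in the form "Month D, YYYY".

2 months after July 3, 2013 is September 2013; that month ends on September 30, 2013.
September 30, 2013 (Monday) is already a business day.
Applying the 60-calendar-day extension: September 30, 2013 + 60 days = November 29, 2013.
Since November 29, 2013 is a Friday and not a holiday, the date is unchanged.
So the filing is due November 29, 2013.

November 29, 2013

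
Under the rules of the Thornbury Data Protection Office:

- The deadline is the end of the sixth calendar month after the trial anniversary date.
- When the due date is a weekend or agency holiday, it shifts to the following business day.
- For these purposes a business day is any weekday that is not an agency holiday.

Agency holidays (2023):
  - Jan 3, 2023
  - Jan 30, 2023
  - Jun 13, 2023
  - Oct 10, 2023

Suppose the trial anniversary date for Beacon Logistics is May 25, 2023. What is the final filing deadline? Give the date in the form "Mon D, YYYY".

Nov 30, 2023

6 months after May 25, 2023 falls in November 2023; the last day of that month is Nov 30, 2023.
Nov 30, 2023 is a Thursday and not a listed holiday, so it stands.
Deadline: Nov 30, 2023.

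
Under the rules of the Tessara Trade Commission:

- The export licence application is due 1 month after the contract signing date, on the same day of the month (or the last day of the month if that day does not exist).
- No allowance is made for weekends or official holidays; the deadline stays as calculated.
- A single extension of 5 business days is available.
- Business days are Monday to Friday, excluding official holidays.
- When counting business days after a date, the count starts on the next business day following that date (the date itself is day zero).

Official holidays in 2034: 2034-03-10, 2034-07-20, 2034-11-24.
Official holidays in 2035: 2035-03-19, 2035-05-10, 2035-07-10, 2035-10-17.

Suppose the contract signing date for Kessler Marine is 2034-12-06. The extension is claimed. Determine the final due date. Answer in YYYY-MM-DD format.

2035-01-12

1 month from 2034-12-06 is 2035-01-06.
2035-01-06 is a Saturday; no weekend or holiday adjustment applies.
Applying the 5-business-day extension: 5 business days after 2035-01-06 is 2035-01-12.
No adjustment is made for weekends or holidays, so 2035-01-12 stands.
Deadline: 2035-01-12.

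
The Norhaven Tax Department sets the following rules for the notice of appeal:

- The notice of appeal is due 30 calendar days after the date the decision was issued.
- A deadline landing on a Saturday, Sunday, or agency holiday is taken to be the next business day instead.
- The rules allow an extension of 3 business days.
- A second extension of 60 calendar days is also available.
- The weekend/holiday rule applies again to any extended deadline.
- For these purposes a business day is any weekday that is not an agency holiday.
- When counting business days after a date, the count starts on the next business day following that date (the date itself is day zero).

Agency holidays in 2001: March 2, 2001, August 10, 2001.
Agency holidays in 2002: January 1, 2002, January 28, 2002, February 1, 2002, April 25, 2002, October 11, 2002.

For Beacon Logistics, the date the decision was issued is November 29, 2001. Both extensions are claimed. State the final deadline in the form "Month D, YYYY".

From November 29, 2001, 30 calendar days later is December 29, 2001.
Because December 29, 2001 is a Saturday, the deadline becomes December 31, 2001 (Monday).
Counting 3 further business days from December 31, 2001 reaches January 4, 2002.
January 4, 2002 (Friday) is already a business day.
Applying the 60-calendar-day extension: January 4, 2002 + 60 days = March 5, 2002.
Since March 5, 2002 is a Tuesday and not a holiday, the date is unchanged.
The final due date is March 5, 2002.

March 5, 2002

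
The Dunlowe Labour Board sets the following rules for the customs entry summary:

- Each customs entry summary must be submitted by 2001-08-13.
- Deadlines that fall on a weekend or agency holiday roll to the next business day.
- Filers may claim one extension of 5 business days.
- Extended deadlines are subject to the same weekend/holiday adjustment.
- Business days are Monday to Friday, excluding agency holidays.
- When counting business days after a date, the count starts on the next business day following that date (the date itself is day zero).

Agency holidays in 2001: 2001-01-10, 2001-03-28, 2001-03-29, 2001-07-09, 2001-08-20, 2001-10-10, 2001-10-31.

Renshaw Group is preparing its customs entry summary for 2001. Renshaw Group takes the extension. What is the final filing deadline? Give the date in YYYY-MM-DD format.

2001-08-21

The statutory due date is 2001-08-13.
2001-08-13 is a Monday and not a listed holiday, so it stands.
Counting 5 further business days from 2001-08-13 reaches 2001-08-21.
2001-08-21 (Tuesday) is already a business day.
The final due date is 2001-08-21.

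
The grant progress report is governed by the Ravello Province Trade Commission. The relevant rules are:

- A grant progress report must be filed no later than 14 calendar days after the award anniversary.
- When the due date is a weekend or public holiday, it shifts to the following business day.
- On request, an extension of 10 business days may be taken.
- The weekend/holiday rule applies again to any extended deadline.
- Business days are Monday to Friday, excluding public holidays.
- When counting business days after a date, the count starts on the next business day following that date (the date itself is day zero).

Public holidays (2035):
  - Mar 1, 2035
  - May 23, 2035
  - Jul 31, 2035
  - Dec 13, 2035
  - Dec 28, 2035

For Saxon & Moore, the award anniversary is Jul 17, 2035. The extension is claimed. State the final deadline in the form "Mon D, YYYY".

Aug 15, 2035

From Jul 17, 2035, 14 calendar days later is Jul 31, 2035.
Because Jul 31, 2035 is a listed holiday, the deadline becomes Aug 1, 2035 (Wednesday).
Applying the 10-business-day extension: 10 business days after Aug 1, 2035 is Aug 15, 2035.
Aug 15, 2035 falls on a Wednesday, which is a business day, so no adjustment is needed.
Deadline: Aug 15, 2035.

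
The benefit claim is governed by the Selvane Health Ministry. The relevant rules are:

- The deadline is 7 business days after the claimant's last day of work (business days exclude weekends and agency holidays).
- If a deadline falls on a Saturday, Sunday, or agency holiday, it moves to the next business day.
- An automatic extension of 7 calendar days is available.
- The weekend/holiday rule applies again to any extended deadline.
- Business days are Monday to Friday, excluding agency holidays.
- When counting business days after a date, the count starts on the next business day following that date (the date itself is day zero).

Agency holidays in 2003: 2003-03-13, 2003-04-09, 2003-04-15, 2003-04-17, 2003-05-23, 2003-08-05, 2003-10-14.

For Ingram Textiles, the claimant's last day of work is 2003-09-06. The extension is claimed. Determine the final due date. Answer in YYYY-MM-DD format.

Starting the day after 2003-09-06 and counting 7 business days lands on 2003-09-16.
Since 2003-09-16 is a Tuesday and not a holiday, the date is unchanged.
Applying the 7-calendar-day extension: 2003-09-16 + 7 days = 2003-09-23.
2003-09-23 falls on a Tuesday, which is a business day, so no adjustment is needed.
So the filing is due 2003-09-23.

2003-09-23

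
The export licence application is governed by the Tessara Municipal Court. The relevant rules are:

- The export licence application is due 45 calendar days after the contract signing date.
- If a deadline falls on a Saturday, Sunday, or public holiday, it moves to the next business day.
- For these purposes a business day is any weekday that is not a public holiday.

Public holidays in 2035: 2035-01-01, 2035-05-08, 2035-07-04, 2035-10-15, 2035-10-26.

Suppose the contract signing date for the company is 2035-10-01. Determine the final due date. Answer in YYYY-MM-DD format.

From 2035-10-01, 45 calendar days later is 2035-11-15.
2035-11-15 (Thursday) is already a business day.
So the filing is due 2035-11-15.

2035-11-15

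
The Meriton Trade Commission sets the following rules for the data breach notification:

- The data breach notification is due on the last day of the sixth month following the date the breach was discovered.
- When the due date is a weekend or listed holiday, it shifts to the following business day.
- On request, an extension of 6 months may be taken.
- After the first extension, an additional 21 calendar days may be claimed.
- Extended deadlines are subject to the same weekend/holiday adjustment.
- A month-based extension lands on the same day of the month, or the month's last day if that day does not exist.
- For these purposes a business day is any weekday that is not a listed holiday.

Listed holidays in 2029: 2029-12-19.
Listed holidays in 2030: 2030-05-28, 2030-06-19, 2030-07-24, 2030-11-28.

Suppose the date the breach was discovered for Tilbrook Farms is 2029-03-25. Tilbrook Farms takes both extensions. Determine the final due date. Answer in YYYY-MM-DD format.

6 months after 2029-03-25 falls in September 2029; the last day of that month is 2029-09-30.
Because 2029-09-30 is a Sunday, the deadline becomes 2029-10-01 (Monday).
Applying the 6 months extension: 6 months after 2029-10-01 is 2030-04-01.
2030-04-01 is a Monday and not a listed holiday, so it stands.
The 21-calendar-day extension moves the deadline from 2030-04-01 to 2030-04-22.
2030-04-22 is a Monday and not a listed holiday, so it stands.
Final deadline: 2030-04-22.

2030-04-22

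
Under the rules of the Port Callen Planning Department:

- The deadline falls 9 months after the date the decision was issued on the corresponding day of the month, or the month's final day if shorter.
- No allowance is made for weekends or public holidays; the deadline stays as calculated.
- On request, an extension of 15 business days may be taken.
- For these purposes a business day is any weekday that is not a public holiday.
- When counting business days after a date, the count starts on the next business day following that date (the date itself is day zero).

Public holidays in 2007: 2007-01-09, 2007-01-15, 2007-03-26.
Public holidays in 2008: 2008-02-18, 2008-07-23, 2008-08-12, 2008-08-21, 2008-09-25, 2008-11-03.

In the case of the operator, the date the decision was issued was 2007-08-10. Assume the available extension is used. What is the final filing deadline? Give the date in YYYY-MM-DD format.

Moving 9 months forward from 2007-08-10 on the corresponding day gives 2008-05-10.
2008-05-10 falls on a Saturday. The rules make no weekend/holiday allowance, so it remains 2008-05-10.
The 15-business-day extension runs from 2008-05-10 to 2008-05-30.
No adjustment is made for weekends or holidays, so 2008-05-30 stands.
The final due date is 2008-05-30.

2008-05-30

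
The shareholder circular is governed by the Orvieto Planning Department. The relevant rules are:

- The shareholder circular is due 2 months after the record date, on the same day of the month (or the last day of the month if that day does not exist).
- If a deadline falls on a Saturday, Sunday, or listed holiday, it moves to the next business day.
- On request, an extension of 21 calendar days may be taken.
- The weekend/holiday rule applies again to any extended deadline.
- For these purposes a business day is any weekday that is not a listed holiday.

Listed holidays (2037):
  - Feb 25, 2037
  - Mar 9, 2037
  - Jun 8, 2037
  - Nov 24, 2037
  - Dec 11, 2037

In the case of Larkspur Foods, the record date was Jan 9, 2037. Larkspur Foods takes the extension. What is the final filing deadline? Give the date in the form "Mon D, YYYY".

Mar 31, 2037

2 months from Jan 9, 2037 is Mar 9, 2037.
Mar 9, 2037 is a listed holiday; the next business day is Mar 10, 2037 (Tuesday).
Add the 21 calendar-day extension to Mar 10, 2037: Mar 31, 2037.
Mar 31, 2037 is a Tuesday and not a listed holiday, so it stands.
The final due date is Mar 31, 2037.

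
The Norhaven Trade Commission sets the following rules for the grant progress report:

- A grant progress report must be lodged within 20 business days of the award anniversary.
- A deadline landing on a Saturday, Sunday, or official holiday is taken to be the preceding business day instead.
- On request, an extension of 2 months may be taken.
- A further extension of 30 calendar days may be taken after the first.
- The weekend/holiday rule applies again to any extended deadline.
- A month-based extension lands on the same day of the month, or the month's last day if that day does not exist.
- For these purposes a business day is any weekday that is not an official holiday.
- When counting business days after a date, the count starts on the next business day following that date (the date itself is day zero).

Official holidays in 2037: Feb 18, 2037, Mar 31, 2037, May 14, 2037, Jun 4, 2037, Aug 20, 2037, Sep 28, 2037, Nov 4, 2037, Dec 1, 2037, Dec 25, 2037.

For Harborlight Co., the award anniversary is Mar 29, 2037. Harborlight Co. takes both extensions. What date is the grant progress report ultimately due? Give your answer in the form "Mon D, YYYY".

Jul 24, 2037

Starting the day after Mar 29, 2037 and counting 20 business days lands on Apr 27, 2037.
Apr 27, 2037 is a Monday and not a listed holiday, so it stands.
Applying the 2 months extension: 2 months after Apr 27, 2037 is Jun 27, 2037.
Jun 27, 2037 falls on a Saturday. Rolling to the preceding business day gives Jun 26, 2037, a Friday.
With the 30-day extension, Jun 26, 2037 becomes Jul 26, 2037.
Because Jul 26, 2037 is a Sunday, the deadline becomes Jul 24, 2037 (Friday).
So the filing is due Jul 24, 2037.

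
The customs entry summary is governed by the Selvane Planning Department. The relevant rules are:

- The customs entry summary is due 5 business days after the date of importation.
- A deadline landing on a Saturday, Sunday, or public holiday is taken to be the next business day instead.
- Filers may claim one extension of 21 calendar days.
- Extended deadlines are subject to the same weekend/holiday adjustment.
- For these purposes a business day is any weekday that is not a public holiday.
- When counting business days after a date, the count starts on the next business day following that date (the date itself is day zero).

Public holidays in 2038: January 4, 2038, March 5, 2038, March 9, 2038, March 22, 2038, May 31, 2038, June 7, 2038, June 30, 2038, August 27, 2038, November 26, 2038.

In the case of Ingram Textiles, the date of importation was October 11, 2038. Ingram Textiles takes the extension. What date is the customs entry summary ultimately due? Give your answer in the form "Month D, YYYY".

November 8, 2038

Counting 5 business days after October 11, 2038 (skipping weekends and listed holidays) reaches October 18, 2038.
Since October 18, 2038 is a Monday and not a holiday, the date is unchanged.
Applying the 21-calendar-day extension: October 18, 2038 + 21 days = November 8, 2038.
November 8, 2038 (Monday) is already a business day.
So the filing is due November 8, 2038.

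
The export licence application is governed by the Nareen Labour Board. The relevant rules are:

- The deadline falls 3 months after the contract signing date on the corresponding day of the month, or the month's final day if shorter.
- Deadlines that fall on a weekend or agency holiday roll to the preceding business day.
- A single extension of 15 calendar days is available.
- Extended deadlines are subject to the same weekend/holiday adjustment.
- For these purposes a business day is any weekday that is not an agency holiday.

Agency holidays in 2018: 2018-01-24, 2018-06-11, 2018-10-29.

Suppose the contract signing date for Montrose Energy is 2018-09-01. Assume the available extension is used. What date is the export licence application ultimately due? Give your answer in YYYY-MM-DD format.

Moving 3 months forward from 2018-09-01 on the corresponding day gives 2018-12-01.
Because 2018-12-01 is a Saturday, the deadline becomes 2018-11-30 (Friday).
With the 15-day extension, 2018-11-30 becomes 2018-12-15.
2018-12-15 falls on a Saturday. Rolling to the preceding business day gives 2018-12-14, a Friday.
Final deadline: 2018-12-14.

2018-12-14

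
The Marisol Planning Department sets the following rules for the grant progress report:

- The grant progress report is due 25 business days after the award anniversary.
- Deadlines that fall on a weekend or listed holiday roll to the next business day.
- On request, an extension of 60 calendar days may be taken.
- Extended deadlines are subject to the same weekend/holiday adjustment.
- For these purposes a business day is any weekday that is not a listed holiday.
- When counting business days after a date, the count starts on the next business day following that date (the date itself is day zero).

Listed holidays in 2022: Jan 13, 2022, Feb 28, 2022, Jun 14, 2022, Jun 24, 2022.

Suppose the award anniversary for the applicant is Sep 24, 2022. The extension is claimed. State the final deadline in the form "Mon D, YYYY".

Counting 25 business days after Sep 24, 2022 (skipping weekends and listed holidays) reaches Oct 28, 2022.
Since Oct 28, 2022 is a Friday and not a holiday, the date is unchanged.
Add the 60 calendar-day extension to Oct 28, 2022: Dec 27, 2022.
Dec 27, 2022 (Tuesday) is already a business day.
Final deadline: Dec 27, 2022.

Dec 27, 2022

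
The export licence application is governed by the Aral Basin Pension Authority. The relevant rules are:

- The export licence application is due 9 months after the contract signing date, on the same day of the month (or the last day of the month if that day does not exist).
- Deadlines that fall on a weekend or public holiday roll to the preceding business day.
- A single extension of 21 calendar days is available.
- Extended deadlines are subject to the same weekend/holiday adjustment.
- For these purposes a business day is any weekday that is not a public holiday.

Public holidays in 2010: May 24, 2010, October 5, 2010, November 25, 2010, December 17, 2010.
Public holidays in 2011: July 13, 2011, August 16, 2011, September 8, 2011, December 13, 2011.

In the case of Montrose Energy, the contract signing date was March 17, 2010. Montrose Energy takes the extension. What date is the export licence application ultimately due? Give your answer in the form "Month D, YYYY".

Moving 9 months forward from March 17, 2010 on the corresponding day gives December 17, 2010.
Because December 17, 2010 is a listed holiday, the deadline becomes December 16, 2010 (Thursday).
Add the 21 calendar-day extension to December 16, 2010: January 6, 2011.
Since January 6, 2011 is a Thursday and not a holiday, the date is unchanged.
The final due date is January 6, 2011.

January 6, 2011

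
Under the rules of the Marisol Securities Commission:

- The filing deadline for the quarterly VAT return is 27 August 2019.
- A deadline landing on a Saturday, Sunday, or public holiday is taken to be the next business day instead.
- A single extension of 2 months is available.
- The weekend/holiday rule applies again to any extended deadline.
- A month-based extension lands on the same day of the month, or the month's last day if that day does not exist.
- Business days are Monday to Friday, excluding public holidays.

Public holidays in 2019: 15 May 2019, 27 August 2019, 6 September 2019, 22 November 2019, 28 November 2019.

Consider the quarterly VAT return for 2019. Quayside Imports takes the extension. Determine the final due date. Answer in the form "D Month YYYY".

The statutory due date is 27 August 2019.
27 August 2019 is a listed holiday, so it moves to the next business day, 28 August 2019 (Wednesday).
Applying the 2 months extension: 2 months after 28 August 2019 is 28 October 2019.
28 October 2019 (Monday) is already a business day.
Deadline: 28 October 2019.

28 October 2019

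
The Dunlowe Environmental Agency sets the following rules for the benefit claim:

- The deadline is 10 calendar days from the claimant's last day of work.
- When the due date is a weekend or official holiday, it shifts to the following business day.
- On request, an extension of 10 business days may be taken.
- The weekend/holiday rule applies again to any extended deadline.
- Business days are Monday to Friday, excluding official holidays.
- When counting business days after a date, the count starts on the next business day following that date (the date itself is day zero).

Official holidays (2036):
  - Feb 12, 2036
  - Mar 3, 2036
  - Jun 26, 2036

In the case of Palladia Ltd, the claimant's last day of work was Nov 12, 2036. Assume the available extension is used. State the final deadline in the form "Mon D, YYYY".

Trigger date Nov 12, 2036 + 10 calendar days = Nov 22, 2036.
Because Nov 22, 2036 is a Saturday, the deadline becomes Nov 24, 2036 (Monday).
The 10-business-day extension runs from Nov 24, 2036 to Dec 8, 2036.
Since Dec 8, 2036 is a Monday and not a holiday, the date is unchanged.
The final due date is Dec 8, 2036.

Dec 8, 2036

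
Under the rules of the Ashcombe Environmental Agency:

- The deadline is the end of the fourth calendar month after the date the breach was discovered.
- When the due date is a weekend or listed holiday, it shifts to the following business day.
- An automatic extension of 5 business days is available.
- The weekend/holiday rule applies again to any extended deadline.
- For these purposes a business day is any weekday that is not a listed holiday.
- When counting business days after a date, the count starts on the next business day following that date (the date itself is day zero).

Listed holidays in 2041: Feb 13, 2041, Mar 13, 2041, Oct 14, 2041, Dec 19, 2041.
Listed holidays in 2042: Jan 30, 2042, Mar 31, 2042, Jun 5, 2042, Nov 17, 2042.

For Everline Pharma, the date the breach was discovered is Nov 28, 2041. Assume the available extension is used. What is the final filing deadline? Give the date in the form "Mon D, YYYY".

The fourth month after Nov 28, 2041 is March 2042, whose last day is Mar 31, 2042.
Mar 31, 2042 is a listed holiday, so it moves to the next business day, Apr 1, 2042 (Tuesday).
Applying the 5-business-day extension: 5 business days after Apr 1, 2042 is Apr 8, 2042.
Since Apr 8, 2042 is a Tuesday and not a holiday, the date is unchanged.
Final deadline: Apr 8, 2042.

Apr 8, 2042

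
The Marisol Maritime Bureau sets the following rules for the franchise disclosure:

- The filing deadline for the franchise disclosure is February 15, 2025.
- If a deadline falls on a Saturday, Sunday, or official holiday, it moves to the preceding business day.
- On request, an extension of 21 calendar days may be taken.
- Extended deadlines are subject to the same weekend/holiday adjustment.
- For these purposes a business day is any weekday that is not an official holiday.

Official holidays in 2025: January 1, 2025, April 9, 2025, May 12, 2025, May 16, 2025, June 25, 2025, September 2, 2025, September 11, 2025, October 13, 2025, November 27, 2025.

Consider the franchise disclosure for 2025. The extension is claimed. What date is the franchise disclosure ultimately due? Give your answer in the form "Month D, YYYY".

The statutory due date is February 15, 2025.
February 15, 2025 is a Saturday; the preceding business day is February 14, 2025 (Friday).
With the 21-day extension, February 14, 2025 becomes March 7, 2025.
March 7, 2025 (Friday) is already a business day.
The final due date is March 7, 2025.

March 7, 2025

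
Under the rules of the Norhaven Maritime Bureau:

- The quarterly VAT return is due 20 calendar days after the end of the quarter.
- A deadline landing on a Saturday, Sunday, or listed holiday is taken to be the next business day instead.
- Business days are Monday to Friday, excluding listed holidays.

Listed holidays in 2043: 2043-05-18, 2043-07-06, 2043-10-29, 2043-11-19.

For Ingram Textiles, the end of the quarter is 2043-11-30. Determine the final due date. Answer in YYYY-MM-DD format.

From 2043-11-30, 20 calendar days later is 2043-12-20.
Because 2043-12-20 is a Sunday, the deadline becomes 2043-12-21 (Monday).
Deadline: 2043-12-21.

2043-12-21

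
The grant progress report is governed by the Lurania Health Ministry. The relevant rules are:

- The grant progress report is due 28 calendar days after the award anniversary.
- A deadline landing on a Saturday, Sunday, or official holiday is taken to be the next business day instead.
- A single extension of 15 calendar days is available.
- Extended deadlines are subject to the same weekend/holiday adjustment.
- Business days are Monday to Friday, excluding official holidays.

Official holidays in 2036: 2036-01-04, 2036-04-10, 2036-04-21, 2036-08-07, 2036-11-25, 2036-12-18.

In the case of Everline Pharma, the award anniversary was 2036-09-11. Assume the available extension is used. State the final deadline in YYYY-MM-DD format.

2036-10-24

Trigger date 2036-09-11 + 28 calendar days = 2036-10-09.
2036-10-09 (Thursday) is already a business day.
With the 15-day extension, 2036-10-09 becomes 2036-10-24.
2036-10-24 (Friday) is already a business day.
So the filing is due 2036-10-24.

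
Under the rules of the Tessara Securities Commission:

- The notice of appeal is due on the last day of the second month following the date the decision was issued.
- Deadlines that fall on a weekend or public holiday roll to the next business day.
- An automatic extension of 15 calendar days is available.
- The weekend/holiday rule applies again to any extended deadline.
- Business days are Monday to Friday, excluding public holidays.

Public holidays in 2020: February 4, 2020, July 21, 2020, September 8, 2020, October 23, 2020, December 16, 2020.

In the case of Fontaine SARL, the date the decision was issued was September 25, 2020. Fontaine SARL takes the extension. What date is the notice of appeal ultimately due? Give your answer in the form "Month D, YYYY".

December 15, 2020

2 months after September 25, 2020 is November 2020; that month ends on November 30, 2020.
Since November 30, 2020 is a Monday and not a holiday, the date is unchanged.
The 15-calendar-day extension moves the deadline from November 30, 2020 to December 15, 2020.
December 15, 2020 falls on a Tuesday, which is a business day, so no adjustment is needed.
So the filing is due December 15, 2020.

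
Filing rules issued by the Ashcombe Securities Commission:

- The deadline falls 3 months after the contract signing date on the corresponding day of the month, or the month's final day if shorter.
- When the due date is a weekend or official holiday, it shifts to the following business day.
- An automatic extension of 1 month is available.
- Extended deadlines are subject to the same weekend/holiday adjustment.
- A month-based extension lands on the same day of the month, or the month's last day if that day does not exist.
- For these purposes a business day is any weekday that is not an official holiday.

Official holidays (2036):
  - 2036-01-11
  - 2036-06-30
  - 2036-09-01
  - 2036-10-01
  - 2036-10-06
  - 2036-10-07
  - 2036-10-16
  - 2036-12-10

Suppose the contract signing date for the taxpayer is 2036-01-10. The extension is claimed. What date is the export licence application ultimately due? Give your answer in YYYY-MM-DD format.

3 months from 2036-01-10 is 2036-04-10.
2036-04-10 is a Thursday and not a listed holiday, so it stands.
The 1 month extension carries 2036-04-10 to 2036-05-10.
2036-05-10 is a Saturday; the next business day is 2036-05-12 (Monday).
The final due date is 2036-05-12.

2036-05-12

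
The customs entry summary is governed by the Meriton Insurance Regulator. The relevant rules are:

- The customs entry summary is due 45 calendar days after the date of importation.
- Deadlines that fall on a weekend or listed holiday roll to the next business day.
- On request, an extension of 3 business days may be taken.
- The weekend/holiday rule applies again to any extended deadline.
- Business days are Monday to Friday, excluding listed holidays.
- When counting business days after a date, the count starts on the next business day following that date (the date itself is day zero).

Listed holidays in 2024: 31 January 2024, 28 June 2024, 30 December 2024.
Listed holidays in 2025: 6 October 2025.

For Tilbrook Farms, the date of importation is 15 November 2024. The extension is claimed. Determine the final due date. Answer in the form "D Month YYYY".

From 15 November 2024, 45 calendar days later is 30 December 2024.
30 December 2024 is a listed holiday; the next business day is 31 December 2024 (Tuesday).
Applying the 3-business-day extension: 3 business days after 31 December 2024 is 3 January 2025.
Since 3 January 2025 is a Friday and not a holiday, the date is unchanged.
So the filing is due 3 January 2025.

3 January 2025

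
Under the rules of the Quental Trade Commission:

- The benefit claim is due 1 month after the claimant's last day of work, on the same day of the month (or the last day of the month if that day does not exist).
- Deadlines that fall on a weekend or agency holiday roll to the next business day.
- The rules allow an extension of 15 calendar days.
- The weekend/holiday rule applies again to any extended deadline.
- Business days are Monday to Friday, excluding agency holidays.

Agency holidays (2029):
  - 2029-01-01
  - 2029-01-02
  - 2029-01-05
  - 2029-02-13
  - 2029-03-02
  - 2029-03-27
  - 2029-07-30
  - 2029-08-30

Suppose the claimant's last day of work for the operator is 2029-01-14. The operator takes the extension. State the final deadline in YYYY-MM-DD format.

1 month from 2029-01-14 is 2029-02-14.
Since 2029-02-14 is a Wednesday and not a holiday, the date is unchanged.
Applying the 15-calendar-day extension: 2029-02-14 + 15 days = 2029-03-01.
Since 2029-03-01 is a Thursday and not a holiday, the date is unchanged.
Final deadline: 2029-03-01.

2029-03-01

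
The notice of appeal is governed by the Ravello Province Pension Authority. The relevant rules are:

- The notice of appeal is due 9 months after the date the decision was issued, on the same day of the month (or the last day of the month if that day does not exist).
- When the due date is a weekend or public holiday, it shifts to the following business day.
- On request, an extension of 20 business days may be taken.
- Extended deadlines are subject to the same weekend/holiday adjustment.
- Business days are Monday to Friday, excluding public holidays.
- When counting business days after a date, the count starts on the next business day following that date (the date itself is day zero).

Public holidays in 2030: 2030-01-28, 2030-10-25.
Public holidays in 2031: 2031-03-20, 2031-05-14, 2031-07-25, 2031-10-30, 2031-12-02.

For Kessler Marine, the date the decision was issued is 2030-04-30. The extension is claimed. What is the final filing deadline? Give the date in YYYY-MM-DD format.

2031-02-27

Moving 9 months forward from 2030-04-30 on the corresponding day gives 2031-01-30.
2031-01-30 is a Thursday and not a listed holiday, so it stands.
Applying the 20-business-day extension: 20 business days after 2031-01-30 is 2031-02-27.
Since 2031-02-27 is a Thursday and not a holiday, the date is unchanged.
So the filing is due 2031-02-27.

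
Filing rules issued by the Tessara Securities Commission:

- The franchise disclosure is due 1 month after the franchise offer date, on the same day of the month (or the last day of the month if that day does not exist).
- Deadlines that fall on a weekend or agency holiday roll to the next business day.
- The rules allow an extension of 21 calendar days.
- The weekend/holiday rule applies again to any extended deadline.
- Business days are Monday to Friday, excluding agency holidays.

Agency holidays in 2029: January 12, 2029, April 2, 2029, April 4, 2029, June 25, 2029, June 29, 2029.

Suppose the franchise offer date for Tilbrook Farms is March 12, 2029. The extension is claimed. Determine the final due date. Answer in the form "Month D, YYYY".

1 month from March 12, 2029 is April 12, 2029.
Since April 12, 2029 is a Thursday and not a holiday, the date is unchanged.
The 21-calendar-day extension moves the deadline from April 12, 2029 to May 3, 2029.
May 3, 2029 (Thursday) is already a business day.
So the filing is due May 3, 2029.

May 3, 2029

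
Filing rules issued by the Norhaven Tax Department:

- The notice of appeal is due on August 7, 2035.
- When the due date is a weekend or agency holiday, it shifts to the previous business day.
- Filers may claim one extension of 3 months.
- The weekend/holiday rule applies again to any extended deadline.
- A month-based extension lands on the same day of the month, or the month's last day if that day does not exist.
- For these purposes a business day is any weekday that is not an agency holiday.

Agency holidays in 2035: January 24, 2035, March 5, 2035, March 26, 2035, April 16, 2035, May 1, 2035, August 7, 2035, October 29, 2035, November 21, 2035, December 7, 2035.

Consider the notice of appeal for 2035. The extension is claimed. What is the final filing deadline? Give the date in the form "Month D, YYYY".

The stated deadline is August 7, 2035.
August 7, 2035 falls on a listed holiday. Rolling to the preceding business day gives August 6, 2035, a Monday.
Applying the 3 months extension: 3 months after August 6, 2035 is November 6, 2035.
November 6, 2035 (Tuesday) is already a business day.
Final deadline: November 6, 2035.

November 6, 2035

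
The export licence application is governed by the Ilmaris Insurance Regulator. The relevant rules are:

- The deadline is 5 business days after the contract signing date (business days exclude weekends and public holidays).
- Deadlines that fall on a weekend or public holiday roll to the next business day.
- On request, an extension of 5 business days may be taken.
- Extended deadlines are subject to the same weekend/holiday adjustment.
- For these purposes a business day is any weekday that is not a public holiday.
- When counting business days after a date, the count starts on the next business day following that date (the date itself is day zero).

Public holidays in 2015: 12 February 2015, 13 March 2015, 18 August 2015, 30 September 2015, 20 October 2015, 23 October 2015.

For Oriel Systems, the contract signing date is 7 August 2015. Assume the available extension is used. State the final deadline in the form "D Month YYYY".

24 August 2015

5 business days after 7 August 2015, excluding weekends and holidays, is 14 August 2015.
Since 14 August 2015 is a Friday and not a holiday, the date is unchanged.
Applying the 5-business-day extension: 5 business days after 14 August 2015 is 24 August 2015.
Since 24 August 2015 is a Monday and not a holiday, the date is unchanged.
So the filing is due 24 August 2015.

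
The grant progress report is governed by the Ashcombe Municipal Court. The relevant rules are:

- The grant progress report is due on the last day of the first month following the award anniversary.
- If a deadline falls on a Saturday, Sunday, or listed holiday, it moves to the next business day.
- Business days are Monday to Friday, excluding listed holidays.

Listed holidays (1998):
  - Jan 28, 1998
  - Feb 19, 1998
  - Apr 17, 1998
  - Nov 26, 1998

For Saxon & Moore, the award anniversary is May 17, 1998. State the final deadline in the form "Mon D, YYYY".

Jun 30, 1998

The first month after May 17, 1998 is June 1998, whose last day is Jun 30, 1998.
Jun 30, 1998 falls on a Tuesday, which is a business day, so no adjustment is needed.
Final deadline: Jun 30, 1998.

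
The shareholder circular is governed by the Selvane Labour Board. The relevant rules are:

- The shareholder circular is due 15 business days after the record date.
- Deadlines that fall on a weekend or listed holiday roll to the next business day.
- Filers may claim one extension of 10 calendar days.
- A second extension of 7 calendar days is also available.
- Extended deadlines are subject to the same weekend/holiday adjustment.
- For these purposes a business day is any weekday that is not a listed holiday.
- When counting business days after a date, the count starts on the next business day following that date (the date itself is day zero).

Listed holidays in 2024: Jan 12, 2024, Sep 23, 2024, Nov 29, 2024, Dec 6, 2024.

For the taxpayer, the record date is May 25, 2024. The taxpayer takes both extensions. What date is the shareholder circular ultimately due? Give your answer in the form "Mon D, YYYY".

Jul 1, 2024

15 business days after May 25, 2024, excluding weekends and holidays, is Jun 14, 2024.
Jun 14, 2024 is a Friday and not a listed holiday, so it stands.
Add the 10 calendar-day extension to Jun 14, 2024: Jun 24, 2024.
Jun 24, 2024 falls on a Monday, which is a business day, so no adjustment is needed.
Applying the 7-calendar-day extension: Jun 24, 2024 + 7 days = Jul 1, 2024.
Since Jul 1, 2024 is a Monday and not a holiday, the date is unchanged.
The final due date is Jul 1, 2024.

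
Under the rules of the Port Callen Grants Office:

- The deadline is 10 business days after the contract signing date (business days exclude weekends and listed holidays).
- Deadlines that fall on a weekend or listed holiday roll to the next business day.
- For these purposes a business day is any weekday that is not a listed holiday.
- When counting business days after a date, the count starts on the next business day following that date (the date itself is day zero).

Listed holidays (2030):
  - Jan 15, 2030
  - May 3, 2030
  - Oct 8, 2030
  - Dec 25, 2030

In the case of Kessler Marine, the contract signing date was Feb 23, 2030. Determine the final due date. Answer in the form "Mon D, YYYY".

10 business days after Feb 23, 2030, excluding weekends and holidays, is Mar 8, 2030.
Mar 8, 2030 falls on a Friday, which is a business day, so no adjustment is needed.
Final deadline: Mar 8, 2030.

Mar 8, 2030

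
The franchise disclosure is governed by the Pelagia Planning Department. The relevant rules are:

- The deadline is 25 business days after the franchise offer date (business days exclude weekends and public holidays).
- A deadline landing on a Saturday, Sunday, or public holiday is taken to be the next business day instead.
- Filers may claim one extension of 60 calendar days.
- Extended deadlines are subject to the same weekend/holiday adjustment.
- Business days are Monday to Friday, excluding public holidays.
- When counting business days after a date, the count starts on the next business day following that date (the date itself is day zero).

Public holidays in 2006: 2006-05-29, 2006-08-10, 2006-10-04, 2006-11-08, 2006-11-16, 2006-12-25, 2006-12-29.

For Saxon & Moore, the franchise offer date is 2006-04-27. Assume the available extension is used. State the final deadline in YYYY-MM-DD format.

2006-08-01

25 business days after 2006-04-27, excluding weekends and holidays, is 2006-06-02.
2006-06-02 (Friday) is already a business day.
Applying the 60-calendar-day extension: 2006-06-02 + 60 days = 2006-08-01.
2006-08-01 falls on a Tuesday, which is a business day, so no adjustment is needed.
Deadline: 2006-08-01.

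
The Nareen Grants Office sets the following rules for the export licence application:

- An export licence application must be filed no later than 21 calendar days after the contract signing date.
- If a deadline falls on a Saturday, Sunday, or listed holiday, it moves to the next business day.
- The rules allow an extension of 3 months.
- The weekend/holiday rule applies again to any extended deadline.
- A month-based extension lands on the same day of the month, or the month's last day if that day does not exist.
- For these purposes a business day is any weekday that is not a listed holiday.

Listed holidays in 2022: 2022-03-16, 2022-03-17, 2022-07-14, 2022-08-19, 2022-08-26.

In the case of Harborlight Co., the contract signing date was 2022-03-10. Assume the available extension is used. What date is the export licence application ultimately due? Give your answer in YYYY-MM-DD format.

Adding 21 calendar days to 2022-03-10 gives 2022-03-31.
2022-03-31 falls on a Thursday, which is a business day, so no adjustment is needed.
The 3 months extension carries 2022-03-31 to 2022-06-30 (day 31 does not exist in June, so the month's last day is used).
2022-06-30 falls on a Thursday, which is a business day, so no adjustment is needed.
The final due date is 2022-06-30.

2022-06-30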